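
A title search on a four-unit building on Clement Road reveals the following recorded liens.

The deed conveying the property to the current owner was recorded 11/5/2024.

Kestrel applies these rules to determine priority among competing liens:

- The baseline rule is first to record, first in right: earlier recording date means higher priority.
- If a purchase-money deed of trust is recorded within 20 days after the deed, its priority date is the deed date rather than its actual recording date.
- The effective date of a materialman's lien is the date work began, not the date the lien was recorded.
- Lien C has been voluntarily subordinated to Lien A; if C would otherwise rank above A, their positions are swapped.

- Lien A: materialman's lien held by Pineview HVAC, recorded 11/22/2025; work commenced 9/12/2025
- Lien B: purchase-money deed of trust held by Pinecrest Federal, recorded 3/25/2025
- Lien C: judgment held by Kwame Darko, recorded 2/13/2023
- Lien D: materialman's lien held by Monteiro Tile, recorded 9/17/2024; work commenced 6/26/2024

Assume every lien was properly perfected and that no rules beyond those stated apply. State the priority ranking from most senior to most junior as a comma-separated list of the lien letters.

First, effective dates: A is treated as recorded 9/12/2025, the work-commencement date; B was recorded 140 days after the deed, outside the 20-day window, so it keeps its recording date; D relates back to 6/26/2024 (work commenced).
Ordering by effective date: C (2/13/2023), D (6/26/2024), B (3/25/2025), A (9/12/2025).
C would otherwise be senior to A, so under the subordination agreement C and A exchange positions.

A, D, B, C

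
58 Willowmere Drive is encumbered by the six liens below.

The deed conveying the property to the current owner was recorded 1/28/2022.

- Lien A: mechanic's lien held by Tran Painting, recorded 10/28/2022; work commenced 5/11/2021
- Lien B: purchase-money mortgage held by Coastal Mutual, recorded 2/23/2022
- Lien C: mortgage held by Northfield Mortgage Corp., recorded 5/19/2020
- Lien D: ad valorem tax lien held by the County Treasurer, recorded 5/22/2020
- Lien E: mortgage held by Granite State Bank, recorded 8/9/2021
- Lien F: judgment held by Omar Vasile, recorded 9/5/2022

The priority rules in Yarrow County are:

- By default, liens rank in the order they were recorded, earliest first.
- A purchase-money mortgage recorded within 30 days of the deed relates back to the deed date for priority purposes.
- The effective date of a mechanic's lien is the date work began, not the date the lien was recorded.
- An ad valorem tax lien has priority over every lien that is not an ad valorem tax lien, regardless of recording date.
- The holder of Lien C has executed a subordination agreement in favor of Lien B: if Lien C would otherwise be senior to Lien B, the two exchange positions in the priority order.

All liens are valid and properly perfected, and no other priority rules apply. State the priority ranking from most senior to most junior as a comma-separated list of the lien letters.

D, B, A, E, C, F

Adjusting effective dates: A is treated as recorded 5/11/2021, the work-commencement date; B relates back to the deed date 1/28/2022.
D is an ad valorem tax lien and takes priority over every other lien.
The other liens, earliest effective date first: C (5/19/2020), A (5/11/2021), E (8/9/2021), B (1/28/2022), F (9/5/2022).
C would otherwise be senior to B, so under the subordination agreement C and B exchange positions.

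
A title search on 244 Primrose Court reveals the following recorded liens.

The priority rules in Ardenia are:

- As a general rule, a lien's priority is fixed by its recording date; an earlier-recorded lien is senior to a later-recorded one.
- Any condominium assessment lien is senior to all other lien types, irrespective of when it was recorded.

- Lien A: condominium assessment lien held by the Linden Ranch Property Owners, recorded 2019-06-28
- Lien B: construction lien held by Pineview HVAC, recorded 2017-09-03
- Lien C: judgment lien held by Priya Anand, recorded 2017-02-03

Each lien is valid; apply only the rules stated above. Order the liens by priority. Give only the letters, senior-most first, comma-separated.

A is a condominium assessment lien and takes priority over every other lien.
Among the remaining liens, by effective date: C (2017-02-03), B (2017-09-03).

A, C, B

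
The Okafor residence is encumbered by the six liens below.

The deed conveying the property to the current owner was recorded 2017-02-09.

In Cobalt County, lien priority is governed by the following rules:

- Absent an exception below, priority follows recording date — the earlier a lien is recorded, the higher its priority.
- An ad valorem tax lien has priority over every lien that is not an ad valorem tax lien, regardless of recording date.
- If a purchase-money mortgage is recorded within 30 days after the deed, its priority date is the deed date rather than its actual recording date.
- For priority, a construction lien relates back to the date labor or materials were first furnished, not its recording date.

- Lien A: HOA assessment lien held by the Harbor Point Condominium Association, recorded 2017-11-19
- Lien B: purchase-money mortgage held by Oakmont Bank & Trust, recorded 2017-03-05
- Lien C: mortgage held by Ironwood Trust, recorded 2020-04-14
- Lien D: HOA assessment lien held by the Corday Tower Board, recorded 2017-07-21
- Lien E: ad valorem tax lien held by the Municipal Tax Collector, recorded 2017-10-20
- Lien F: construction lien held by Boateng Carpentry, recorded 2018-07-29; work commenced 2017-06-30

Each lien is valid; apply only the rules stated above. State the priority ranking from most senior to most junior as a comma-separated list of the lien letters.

Adjusting effective dates: B was recorded within the 30-day window, so its effective date is the deed date 2017-02-09; F's effective date is 2017-06-30, when work began.
E is an ad valorem tax lien and takes priority over every other lien.
The other liens, earliest effective date first: B (2017-02-09), F (2017-06-30), D (2017-07-21), A (2017-11-19), C (2020-04-14).

E, B, F, D, A, C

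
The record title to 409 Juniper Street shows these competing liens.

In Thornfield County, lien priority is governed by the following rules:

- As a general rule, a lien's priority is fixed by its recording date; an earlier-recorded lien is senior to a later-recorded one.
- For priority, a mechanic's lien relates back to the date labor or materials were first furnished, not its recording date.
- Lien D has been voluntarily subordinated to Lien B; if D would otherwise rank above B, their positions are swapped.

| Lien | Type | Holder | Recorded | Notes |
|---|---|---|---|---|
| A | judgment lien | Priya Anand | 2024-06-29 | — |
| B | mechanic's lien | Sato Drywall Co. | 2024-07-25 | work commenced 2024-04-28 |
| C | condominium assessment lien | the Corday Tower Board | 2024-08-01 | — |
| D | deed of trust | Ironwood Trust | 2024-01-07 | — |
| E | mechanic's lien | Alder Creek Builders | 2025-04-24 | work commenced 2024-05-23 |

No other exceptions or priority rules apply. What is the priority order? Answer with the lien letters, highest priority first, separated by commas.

Effective dates after the stated exceptions: B relates back to 2024-04-28 (work commenced); E's effective date is 2024-05-23, when work began.
By effective date: D (2024-01-07), B (2024-04-28), E (2024-05-23), A (2024-06-29), C (2024-08-01).
D is senior to B before the subordination, so the two trade places.

B, D, E, A, C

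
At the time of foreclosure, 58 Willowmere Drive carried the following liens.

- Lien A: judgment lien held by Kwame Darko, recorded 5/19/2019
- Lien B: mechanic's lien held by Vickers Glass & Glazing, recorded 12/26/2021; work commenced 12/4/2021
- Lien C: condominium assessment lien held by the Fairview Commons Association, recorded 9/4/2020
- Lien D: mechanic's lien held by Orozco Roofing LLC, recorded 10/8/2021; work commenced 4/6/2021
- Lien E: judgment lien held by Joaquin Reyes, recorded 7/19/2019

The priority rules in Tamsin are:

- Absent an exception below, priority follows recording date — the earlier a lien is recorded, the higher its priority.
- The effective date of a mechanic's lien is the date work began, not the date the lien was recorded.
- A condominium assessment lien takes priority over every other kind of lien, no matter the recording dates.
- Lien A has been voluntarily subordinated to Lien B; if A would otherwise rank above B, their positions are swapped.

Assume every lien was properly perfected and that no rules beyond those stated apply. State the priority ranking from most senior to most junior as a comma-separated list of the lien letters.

First, effective dates: B relates back to 12/4/2021 (work commenced); D relates back to 4/6/2021 (work commenced).
C, as a condominium assessment lien, has superpriority and ranks first.
The other liens, earliest effective date first: A (5/19/2019), E (7/19/2019), D (4/6/2021), B (12/4/2021).
Because A would otherwise rank above B, the subordination swaps them.

C, B, E, D, A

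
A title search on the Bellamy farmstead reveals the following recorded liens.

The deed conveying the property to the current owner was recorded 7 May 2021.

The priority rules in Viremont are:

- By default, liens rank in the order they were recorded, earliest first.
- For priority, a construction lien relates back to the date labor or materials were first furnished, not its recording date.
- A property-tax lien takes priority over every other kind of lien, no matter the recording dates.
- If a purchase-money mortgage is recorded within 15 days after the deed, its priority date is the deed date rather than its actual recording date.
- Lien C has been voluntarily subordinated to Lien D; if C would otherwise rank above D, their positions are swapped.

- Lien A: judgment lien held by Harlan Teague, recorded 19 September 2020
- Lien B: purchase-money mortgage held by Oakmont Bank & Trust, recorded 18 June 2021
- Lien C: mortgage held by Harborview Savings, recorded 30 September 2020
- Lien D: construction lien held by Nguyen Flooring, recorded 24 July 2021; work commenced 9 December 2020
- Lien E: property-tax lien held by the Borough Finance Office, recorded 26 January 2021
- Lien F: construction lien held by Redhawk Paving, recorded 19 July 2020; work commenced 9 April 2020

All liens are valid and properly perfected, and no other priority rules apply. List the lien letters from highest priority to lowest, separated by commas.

E, F, A, D, C, B

Adjusting effective dates: B missed the 15-day window (42 days after the deed), so its recording date stands; D's effective date is 9 December 2020, when work began; F relates back to 9 April 2020 (work commenced).
E, as a property-tax lien, has superpriority and ranks first.
The other liens, earliest effective date first: F (9 April 2020), A (19 September 2020), C (30 September 2020), D (9 December 2020), B (18 June 2021).
C is senior to D before the subordination, so the two trade places.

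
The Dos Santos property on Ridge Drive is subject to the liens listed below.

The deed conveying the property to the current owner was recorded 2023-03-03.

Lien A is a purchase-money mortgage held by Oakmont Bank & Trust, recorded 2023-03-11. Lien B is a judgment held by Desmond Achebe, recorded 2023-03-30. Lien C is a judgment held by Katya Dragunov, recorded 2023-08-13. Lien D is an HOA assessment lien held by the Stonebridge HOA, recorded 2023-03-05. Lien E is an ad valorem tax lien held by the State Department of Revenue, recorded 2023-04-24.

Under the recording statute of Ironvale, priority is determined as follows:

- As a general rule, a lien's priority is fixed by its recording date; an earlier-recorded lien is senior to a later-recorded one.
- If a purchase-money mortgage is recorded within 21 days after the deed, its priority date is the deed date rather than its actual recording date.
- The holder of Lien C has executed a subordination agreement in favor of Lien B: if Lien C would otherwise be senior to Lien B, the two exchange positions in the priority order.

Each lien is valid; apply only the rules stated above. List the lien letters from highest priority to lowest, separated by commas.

A, D, B, E, C

Effective dates after the stated exceptions: A's effective date is the deed date, 2023-03-03.
By effective date, earliest first: A (2023-03-03), D (2023-03-05), B (2023-03-30), E (2023-04-24), C (2023-08-13).
Since C is not senior to B, the subordination leaves the order unchanged.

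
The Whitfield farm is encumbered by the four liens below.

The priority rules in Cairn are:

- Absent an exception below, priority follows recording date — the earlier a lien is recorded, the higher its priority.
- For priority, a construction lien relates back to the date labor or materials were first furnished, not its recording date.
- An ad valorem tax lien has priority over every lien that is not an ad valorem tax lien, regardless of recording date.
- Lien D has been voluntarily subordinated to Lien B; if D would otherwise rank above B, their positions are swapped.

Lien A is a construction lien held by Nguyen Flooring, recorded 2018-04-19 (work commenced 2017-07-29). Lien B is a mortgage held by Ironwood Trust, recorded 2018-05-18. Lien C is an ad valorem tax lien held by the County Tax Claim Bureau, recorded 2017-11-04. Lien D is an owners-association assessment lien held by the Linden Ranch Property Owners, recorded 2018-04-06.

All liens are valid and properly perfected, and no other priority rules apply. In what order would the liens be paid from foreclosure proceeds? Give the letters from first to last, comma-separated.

C, A, B, D

Effective dates: A is treated as recorded 2017-07-29, the work-commencement date.
C is an ad valorem tax lien and takes priority over every other lien.
Ordering the rest by effective date: A (2017-07-29), D (2018-04-06), B (2018-05-18).
The subordination applies — D was senior to B — so D and B swap.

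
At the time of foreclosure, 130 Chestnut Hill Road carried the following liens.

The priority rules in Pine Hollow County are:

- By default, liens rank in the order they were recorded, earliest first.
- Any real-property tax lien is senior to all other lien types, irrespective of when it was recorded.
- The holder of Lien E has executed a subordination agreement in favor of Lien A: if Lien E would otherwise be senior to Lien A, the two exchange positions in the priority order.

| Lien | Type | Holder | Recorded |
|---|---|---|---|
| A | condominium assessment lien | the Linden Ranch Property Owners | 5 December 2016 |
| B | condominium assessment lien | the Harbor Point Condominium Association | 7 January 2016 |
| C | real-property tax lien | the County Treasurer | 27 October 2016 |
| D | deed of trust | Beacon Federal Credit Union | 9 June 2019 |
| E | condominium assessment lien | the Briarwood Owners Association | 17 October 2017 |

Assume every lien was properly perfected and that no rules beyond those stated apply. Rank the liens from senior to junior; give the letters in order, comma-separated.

As a real-property tax lien, C is senior to every other lien.
Among the remaining liens, by effective date: B (7 January 2016), A (5 December 2016), E (17 October 2017), D (9 June 2019).
Since E is not senior to A, the subordination leaves the order unchanged.

C, B, A, E, D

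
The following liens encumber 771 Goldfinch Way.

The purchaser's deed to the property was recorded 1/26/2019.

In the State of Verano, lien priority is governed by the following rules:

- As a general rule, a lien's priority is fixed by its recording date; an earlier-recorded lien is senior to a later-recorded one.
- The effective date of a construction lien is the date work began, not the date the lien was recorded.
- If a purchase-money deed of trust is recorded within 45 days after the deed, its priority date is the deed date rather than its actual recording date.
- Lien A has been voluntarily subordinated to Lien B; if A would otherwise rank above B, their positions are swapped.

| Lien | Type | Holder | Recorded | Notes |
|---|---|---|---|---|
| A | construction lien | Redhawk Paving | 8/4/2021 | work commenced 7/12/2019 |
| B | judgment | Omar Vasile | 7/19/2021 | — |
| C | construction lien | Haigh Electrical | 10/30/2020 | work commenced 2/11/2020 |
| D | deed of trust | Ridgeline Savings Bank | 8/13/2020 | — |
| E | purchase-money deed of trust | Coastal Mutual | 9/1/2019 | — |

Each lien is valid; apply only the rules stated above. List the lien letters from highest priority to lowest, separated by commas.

B, E, C, D, A

Effective dates after the stated exceptions: A's effective date is 7/12/2019, when work began; C is treated as recorded 2/11/2020, the work-commencement date; E was recorded 218 days after the deed — beyond 45 days — so no relation-back applies.
Sorted by effective date: A (7/12/2019), E (9/1/2019), C (2/11/2020), D (8/13/2020), B (7/19/2021).
The subordination applies — A was senior to B — so A and B swap.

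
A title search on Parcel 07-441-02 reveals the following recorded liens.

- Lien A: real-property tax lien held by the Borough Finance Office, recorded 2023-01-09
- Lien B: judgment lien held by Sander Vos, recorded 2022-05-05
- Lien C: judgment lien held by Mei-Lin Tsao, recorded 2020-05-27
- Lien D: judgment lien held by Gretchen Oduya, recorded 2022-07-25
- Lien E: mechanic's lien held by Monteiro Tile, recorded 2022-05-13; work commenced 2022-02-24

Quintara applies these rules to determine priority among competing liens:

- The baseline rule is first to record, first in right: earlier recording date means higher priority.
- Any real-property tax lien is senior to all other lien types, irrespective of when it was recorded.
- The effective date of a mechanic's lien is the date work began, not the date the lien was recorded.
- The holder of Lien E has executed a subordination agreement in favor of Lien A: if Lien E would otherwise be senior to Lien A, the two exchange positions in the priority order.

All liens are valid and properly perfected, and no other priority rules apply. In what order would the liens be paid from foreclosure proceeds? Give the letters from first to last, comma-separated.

First, effective dates: E relates back to 2022-02-24 (work commenced).
A, as a real-property tax lien, has superpriority and ranks first.
Remaining liens by effective date: C (2020-05-27), E (2022-02-24), B (2022-05-05), D (2022-07-25).
Since E is not senior to A, the subordination leaves the order unchanged.

A, C, E, B, D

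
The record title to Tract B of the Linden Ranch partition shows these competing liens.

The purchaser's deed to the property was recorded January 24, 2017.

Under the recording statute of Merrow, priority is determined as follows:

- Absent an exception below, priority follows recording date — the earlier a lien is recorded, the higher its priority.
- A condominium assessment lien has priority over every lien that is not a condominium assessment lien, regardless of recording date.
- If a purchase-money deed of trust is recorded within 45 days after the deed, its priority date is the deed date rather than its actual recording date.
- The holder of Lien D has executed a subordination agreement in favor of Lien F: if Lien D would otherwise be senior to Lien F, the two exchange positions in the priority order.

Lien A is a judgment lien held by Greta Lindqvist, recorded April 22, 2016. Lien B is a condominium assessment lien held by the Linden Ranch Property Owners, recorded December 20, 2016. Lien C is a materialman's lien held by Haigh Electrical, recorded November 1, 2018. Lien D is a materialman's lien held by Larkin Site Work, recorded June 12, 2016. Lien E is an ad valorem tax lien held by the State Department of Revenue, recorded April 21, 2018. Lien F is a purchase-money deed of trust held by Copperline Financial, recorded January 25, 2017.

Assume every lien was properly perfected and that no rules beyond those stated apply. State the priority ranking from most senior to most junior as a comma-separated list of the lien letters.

B, A, F, D, E, C

First, effective dates: F was recorded within the 45-day window, so its effective date is the deed date January 24, 2017.
B, as a condominium assessment lien, has superpriority and ranks first.
Among the remaining liens, by effective date: A (April 22, 2016), D (June 12, 2016), F (January 24, 2017), E (April 21, 2018), C (November 1, 2018).
D would otherwise be senior to F, so under the subordination agreement D and F exchange positions.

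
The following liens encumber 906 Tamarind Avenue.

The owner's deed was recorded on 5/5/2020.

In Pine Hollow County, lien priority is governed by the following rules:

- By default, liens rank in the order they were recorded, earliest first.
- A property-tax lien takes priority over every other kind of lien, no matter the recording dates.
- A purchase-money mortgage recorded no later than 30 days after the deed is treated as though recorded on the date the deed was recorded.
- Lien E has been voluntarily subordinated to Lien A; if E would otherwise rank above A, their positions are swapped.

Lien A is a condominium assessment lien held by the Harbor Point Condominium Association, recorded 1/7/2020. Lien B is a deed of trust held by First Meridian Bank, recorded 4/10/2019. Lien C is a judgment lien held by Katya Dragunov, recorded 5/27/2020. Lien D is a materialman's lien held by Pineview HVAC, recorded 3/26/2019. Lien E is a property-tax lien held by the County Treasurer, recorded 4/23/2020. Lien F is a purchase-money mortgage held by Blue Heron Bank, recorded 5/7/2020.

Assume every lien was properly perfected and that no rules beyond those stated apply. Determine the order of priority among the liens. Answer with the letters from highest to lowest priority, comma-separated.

A, D, B, E, F, C

Effective dates: F was recorded within the 30-day window, so its effective date is the deed date 5/5/2020.
E, as a property-tax lien, has superpriority and ranks first.
The other liens, earliest effective date first: D (3/26/2019), B (4/10/2019), A (1/7/2020), F (5/5/2020), C (5/27/2020).
E is senior to A before the subordination, so the two trade places.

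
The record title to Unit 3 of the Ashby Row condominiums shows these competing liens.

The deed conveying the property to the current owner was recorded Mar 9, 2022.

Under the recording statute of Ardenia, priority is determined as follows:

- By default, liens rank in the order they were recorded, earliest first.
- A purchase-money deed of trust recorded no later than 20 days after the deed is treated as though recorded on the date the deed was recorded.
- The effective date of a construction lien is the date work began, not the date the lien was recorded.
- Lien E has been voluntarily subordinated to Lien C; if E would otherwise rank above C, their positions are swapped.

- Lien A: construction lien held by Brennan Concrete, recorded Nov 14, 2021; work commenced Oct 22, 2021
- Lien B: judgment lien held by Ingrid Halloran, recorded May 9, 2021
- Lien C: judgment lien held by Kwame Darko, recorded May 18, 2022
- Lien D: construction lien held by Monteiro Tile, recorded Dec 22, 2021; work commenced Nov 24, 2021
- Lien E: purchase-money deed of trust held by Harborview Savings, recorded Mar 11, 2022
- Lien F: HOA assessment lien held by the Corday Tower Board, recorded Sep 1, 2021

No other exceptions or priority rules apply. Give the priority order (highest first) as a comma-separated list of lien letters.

B, F, A, D, C, E

Effective dates after the stated exceptions: A relates back to Oct 22, 2021 (work commenced); D's effective date is Nov 24, 2021, when work began; E's effective date is the deed date, Mar 9, 2022.
By effective date, earliest first: B (May 9, 2021), F (Sep 1, 2021), A (Oct 22, 2021), D (Nov 24, 2021), E (Mar 9, 2022), C (May 18, 2022).
The subordination applies — E was senior to C — so E and C swap.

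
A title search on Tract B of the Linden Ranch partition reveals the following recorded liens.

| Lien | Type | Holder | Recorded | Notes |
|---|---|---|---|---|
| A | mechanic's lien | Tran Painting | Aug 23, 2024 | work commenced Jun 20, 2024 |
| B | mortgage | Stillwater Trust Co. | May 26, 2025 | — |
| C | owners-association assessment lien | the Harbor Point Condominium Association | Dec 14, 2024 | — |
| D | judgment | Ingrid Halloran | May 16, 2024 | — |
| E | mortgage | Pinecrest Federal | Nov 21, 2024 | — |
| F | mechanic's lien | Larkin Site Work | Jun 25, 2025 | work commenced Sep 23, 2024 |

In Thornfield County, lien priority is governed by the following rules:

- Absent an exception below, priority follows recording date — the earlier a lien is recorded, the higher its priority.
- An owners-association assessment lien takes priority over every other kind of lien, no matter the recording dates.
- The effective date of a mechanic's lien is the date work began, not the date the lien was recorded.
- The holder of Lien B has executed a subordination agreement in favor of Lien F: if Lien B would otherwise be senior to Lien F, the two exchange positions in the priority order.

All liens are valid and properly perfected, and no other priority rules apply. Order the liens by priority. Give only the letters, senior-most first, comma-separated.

Effective dates after the stated exceptions: A's effective date is Jun 20, 2024, when work began; F's effective date is Sep 23, 2024, when work began.
C, as an owners-association assessment lien, has superpriority and ranks first.
Ordering the rest by effective date: D (May 16, 2024), A (Jun 20, 2024), F (Sep 23, 2024), E (Nov 21, 2024), B (May 26, 2025).
Since B is not senior to F, the subordination leaves the order unchanged.

C, D, A, F, E, B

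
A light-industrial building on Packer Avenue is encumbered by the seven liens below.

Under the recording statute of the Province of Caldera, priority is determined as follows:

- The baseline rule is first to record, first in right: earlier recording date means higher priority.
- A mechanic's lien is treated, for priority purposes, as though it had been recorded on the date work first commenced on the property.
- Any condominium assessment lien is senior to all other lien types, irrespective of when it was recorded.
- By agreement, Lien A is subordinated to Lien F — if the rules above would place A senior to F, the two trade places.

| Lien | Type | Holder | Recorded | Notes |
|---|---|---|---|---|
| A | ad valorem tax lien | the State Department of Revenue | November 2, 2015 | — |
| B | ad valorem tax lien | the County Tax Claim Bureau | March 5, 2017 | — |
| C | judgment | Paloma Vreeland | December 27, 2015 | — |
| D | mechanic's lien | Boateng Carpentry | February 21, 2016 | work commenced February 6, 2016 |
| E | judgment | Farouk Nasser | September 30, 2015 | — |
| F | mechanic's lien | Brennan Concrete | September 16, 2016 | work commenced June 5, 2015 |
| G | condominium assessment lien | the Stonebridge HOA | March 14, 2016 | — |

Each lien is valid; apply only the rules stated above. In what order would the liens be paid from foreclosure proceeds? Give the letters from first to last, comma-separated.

Effective dates after the stated exceptions: D relates back to February 6, 2016 (work commenced); F relates back to June 5, 2015 (work commenced).
As a condominium assessment lien, G is senior to every other lien.
Remaining liens by effective date: F (June 5, 2015), E (September 30, 2015), A (November 2, 2015), C (December 27, 2015), D (February 6, 2016), B (March 5, 2017).
Since A is not senior to F, the subordination leaves the order unchanged.

G, F, E, A, C, D, B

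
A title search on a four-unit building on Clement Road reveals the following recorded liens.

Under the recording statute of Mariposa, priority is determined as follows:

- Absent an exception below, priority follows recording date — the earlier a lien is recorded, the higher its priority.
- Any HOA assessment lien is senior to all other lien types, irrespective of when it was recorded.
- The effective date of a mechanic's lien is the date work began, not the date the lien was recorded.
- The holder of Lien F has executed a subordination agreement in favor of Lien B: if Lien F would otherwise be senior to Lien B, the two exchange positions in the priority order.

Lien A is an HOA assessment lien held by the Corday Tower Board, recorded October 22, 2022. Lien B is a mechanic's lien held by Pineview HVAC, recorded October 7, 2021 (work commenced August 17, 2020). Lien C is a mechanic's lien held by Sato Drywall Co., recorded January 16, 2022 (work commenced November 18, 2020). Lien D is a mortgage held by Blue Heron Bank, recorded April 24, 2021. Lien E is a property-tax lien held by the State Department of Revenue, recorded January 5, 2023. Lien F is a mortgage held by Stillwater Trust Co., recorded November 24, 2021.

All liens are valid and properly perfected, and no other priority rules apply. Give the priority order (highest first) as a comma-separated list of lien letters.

First, effective dates: B relates back to August 17, 2020 (work commenced); C relates back to November 18, 2020 (work commenced).
A is an HOA assessment lien and takes priority over every other lien.
Remaining liens by effective date: B (August 17, 2020), C (November 18, 2020), D (April 24, 2021), F (November 24, 2021), E (January 5, 2023).
Since F is not senior to B, the subordination leaves the order unchanged.

A, B, C, D, F, E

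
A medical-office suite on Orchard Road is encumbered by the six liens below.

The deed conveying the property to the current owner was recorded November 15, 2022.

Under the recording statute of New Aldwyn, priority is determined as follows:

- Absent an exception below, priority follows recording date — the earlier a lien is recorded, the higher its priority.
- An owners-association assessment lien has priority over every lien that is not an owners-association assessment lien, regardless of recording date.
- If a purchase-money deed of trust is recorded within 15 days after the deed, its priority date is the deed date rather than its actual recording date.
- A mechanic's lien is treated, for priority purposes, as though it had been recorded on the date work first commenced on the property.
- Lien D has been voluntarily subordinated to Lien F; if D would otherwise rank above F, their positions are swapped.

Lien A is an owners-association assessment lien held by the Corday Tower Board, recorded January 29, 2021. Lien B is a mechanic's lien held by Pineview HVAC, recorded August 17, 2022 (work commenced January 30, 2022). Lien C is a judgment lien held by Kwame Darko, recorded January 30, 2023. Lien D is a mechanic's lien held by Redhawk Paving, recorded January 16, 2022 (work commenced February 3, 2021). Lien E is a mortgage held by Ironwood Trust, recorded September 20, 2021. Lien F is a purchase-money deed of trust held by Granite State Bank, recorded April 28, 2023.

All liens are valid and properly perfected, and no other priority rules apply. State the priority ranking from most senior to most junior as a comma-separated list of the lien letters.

First, effective dates: B's effective date is January 30, 2022, when work began; D relates back to February 3, 2021 (work commenced); F was recorded 164 days after the deed — beyond 15 days — so no relation-back applies.
A, as an owners-association assessment lien, has superpriority and ranks first.
Among the remaining liens, by effective date: D (February 3, 2021), E (September 20, 2021), B (January 30, 2022), C (January 30, 2023), F (April 28, 2023).
D is senior to F before the subordination, so the two trade places.

A, F, E, B, C, D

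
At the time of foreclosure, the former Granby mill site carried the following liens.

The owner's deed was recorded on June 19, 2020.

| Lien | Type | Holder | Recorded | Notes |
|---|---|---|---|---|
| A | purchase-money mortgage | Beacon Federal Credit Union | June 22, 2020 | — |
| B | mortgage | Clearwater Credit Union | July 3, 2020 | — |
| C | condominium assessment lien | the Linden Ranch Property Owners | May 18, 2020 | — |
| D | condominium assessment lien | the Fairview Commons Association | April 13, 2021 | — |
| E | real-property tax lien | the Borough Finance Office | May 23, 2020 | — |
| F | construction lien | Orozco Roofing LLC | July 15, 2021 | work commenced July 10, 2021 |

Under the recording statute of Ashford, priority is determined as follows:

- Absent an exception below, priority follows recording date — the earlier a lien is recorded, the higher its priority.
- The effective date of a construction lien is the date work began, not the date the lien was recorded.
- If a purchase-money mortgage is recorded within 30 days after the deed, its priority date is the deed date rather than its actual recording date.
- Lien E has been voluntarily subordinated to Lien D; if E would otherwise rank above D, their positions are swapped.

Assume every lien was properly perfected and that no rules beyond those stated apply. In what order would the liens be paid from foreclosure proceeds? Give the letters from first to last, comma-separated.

Effective dates: A relates back to the deed date June 19, 2020; F is treated as recorded July 10, 2021, the work-commencement date.
By effective date: C (May 18, 2020), E (May 23, 2020), A (June 19, 2020), B (July 3, 2020), D (April 13, 2021), F (July 10, 2021).
E is senior to D before the subordination, so the two trade places.

C, D, A, B, E, F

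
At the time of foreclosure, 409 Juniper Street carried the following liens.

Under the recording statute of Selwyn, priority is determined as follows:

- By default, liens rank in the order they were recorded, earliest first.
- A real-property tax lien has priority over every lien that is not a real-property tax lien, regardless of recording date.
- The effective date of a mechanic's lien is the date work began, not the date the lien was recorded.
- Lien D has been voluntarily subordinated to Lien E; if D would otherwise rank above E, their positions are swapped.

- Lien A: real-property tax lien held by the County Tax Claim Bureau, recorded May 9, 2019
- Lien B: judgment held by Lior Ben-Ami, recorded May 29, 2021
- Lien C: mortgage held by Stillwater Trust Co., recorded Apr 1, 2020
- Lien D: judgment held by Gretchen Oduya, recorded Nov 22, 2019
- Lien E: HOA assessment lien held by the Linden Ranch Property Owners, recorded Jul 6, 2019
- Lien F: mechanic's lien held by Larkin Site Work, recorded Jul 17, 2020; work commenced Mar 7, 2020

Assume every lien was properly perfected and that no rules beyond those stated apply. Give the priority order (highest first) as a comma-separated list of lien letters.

Effective dates: F's effective date is Mar 7, 2020, when work began.
A, as a real-property tax lien, has superpriority and ranks first.
Remaining liens by effective date: E (Jul 6, 2019), D (Nov 22, 2019), F (Mar 7, 2020), C (Apr 1, 2020), B (May 29, 2021).
Since D is not senior to E, the subordination leaves the order unchanged.

A, E, D, F, C, B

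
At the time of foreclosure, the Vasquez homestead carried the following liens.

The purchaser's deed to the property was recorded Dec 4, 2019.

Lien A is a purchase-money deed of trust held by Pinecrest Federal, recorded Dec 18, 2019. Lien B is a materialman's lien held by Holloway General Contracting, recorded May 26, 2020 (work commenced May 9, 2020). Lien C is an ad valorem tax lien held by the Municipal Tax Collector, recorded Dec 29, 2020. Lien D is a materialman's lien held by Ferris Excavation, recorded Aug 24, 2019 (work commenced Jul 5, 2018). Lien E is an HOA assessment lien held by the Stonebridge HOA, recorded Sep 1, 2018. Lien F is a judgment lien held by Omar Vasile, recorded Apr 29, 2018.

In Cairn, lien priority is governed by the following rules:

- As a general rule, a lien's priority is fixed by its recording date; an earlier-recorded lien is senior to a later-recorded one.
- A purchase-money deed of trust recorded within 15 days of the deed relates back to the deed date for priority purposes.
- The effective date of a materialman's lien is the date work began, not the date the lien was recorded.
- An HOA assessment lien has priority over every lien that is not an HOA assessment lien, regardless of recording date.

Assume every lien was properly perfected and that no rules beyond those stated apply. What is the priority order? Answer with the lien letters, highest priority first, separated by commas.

E, F, D, A, B, C

Effective dates: A was recorded within the 15-day window, so its effective date is the deed date Dec 4, 2019; B's effective date is May 9, 2020, when work began; D's effective date is Jul 5, 2018, when work began.
As an HOA assessment lien, E is senior to every other lien.
Remaining liens by effective date: F (Apr 29, 2018), D (Jul 5, 2018), A (Dec 4, 2019), B (May 9, 2020), C (Dec 29, 2020).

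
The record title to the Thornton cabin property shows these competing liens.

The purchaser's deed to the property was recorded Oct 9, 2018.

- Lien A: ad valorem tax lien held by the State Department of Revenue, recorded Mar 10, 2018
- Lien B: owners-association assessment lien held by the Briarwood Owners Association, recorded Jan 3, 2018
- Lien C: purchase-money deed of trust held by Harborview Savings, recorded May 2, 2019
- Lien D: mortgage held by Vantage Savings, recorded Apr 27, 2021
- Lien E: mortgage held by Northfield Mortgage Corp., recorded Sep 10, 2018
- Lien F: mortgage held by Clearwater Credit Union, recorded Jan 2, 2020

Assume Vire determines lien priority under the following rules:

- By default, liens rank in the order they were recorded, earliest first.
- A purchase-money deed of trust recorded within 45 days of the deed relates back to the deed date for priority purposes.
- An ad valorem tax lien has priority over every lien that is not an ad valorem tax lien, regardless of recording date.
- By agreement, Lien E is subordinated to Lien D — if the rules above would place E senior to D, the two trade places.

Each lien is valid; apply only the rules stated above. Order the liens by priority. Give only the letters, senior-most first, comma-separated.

Effective dates after the stated exceptions: C was recorded 205 days after the deed — beyond 45 days — so no relation-back applies.
A, as an ad valorem tax lien, has superpriority and ranks first.
Among the remaining liens, by effective date: B (Jan 3, 2018), E (Sep 10, 2018), C (May 2, 2019), F (Jan 2, 2020), D (Apr 27, 2021).
The subordination applies — E was senior to D — so E and D swap.

A, B, D, C, F, E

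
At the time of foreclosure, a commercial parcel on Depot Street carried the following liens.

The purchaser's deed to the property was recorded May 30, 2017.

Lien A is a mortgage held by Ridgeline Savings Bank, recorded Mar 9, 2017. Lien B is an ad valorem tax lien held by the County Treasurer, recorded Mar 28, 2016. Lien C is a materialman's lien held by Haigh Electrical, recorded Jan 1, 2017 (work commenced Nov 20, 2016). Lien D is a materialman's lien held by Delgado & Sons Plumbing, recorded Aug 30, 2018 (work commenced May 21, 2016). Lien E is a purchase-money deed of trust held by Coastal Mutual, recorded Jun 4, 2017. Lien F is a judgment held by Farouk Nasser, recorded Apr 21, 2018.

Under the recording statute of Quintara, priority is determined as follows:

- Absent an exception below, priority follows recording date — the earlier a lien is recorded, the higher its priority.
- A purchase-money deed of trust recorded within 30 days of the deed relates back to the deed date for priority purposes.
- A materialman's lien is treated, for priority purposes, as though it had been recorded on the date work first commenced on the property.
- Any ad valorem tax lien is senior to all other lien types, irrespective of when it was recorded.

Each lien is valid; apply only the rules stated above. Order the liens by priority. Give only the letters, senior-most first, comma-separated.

Effective dates: C's effective date is Nov 20, 2016, when work began; D is treated as recorded May 21, 2016, the work-commencement date; E relates back to the deed date May 30, 2017.
B is an ad valorem tax lien and takes priority over every other lien.
The other liens, earliest effective date first: D (May 21, 2016), C (Nov 20, 2016), A (Mar 9, 2017), E (May 30, 2017), F (Apr 21, 2018).

B, D, C, A, E, F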